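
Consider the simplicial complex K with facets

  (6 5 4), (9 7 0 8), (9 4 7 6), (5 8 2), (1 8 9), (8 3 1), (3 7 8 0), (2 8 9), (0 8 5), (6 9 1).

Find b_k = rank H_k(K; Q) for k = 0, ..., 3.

b_0 = 1, b_1 = 1, b_2 = 0, b_3 = 0.

We work with the vertex ordering 0 < 1 < 2 < 3 < 4 < 5 < 6 < 7 < 8 < 9. The simplices of K, each written with vertices in increasing order, are:

  0-simplices (10): [0], [1], [2], [3], [4], [5], [6], [7], [8], [9]
  1-simplices (25): (25 of them)
  2-simplices (18): [0,3,7], [0,3,8], [0,5,8], [0,7,8], [0,7,9], [0,8,9], [1,3,8], [1,6,9], [1,8,9], [2,5,8], [2,8,9], [3,7,8], [4,5,6], [4,6,7], [4,6,9], [4,7,9], [6,7,9], [7,8,9]
  3-simplices (3): [0,3,7,8], [0,7,8,9], [4,6,7,9]

Hence C_0 ≅ Z^10, C_1 ≅ Z^25, C_2 ≅ Z^18, C_3 ≅ Z^3.

Boundary ∂_1: C_1 → C_0 is given by ∂[p,q] = [q] − [p]. For instance
  ∂[3,7] = [7] − [3].
The resulting 10×25 matrix has rank 9, and its Smith normal form has invariant factors (1,1,1,1,1,1,1,1,1).

Boundary ∂_2: C_2 → C_1 maps a triangle to the signed sum of its edges. For instance
  ∂[3,7,8] = [7,8] − [3,8] + [3,7],
  ∂[4,6,9] = [6,9] − [4,9] + [4,6].
The 25×18 boundary matrix has rank 15 and Smith normal form diag(1,1,1,1,1,1,1,1,1,1,1,1,1,1,1).

∂_3: C_3 → C_2 sends each 3-simplex σ to the alternating sum Σ_i (−1)^i (σ with its i-th vertex removed). For instance
  ∂[0,7,8,9] = [7,8,9] − [0,8,9] + [0,7,9] − [0,7,8],
  ∂[0,3,7,8] = [3,7,8] − [0,7,8] + [0,3,8] − [0,3,7].
The resulting 18×3 matrix has rank 3, and its Smith normal form has invariant factors (1,1,1).

Reading off H_k = ker ∂_k / im ∂_{k+1}:

  H_0: rank C_0 − rank ∂_1 = 10 − 9 = 1, and the invariant factors of ∂_1 are all 1, so H_0 ≅ Z.
  H_1: rank ker ∂_1 − rank ∂_2 = (25 − 9) − 15 = 1, and the invariant factors of ∂_2 are all 1, so H_1 ≅ Z.
  H_2: rank ker ∂_2 − rank ∂_3 = (18 − 15) − 3 = 0, and the invariant factors of ∂_3 are all 1, so H_2 ≅ 0.
  H_3: rank ker ∂_3 − rank ∂_4 = (3 − 3) − 0 = 0, and there is no ∂_4, so H_3 ≅ 0.

Hence the Betti numbers are b_0 = 1, b_1 = 1, b_2 = 0, b_3 = 0.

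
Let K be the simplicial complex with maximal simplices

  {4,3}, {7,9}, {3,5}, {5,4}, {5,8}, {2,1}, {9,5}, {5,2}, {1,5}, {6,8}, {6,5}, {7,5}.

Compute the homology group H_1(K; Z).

We work with the vertex ordering 1 < 2 < 3 < 4 < 5 < 6 < 7 < 8 < 9. The simplices of K, each written with vertices in increasing order, are:

  0-simplices (9): [1], [2], [3], [4], [5], [6], [7], [8], [9]
  1-simplices (12): [1,2], [1,5], [2,5], [3,4], [3,5], [4,5], [5,6], [5,7], [5,8], [5,9], [6,8], [7,9]

Hence C_0 ≅ Z^9, C_1 ≅ Z^12.

The boundary map ∂_1: C_1 → C_0 maps an edge to its endpoints' difference, ∂[p,q] = q − p.
The resulting 9×12 matrix has rank 8, and its Smith normal form has invariant factors (1,1,1,1,1,1,1,1).

From H_k ≅ ker(∂_k) / im(∂_{k+1}) we obtain:

  H_1: rank ker ∂_1 − rank ∂_2 = (12 − 8) − 0 = 4, and there is no ∂_2, so H_1 = Z^4.

H_1 ≅ Z^4.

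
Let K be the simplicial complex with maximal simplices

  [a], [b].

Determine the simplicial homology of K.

H_0 = Z^2.

Take the total order a < b on the vertex set. Then K (dimension 0) consists of the simplices:

  0-simplices (2): a, b

giving chain groups C_0 ≅ Z^2.

From H_k ≅ ker(∂_k) / im(∂_{k+1}) we obtain:

  H_0: rank C_0 − rank ∂_1 = 2 − 0 = 2, and there is no ∂_1, so H_0 = Z^2.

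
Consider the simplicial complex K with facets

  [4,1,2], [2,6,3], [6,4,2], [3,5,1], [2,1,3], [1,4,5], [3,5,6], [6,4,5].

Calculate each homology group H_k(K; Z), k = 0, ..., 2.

Fix the vertex order 1 < 2 < 3 < 4 < 5 < 6 and write every simplex with vertices in increasing order. Then dim K = 2 and the simplices of K are:

  0-simplices (6): [1], [2], [3], [4], [5], [6]
  1-simplices (12): [1,2], [1,3], [1,4], [1,5], [2,3], [2,4], [2,6], [3,5], [3,6], [4,5], [4,6], [5,6]
  2-simplices (8): [1,2,3], [1,2,4], [1,3,5], [1,4,5], [2,3,6], [2,4,6], [3,5,6], [4,5,6]

Hence C_0 ≅ Z^6, C_1 ≅ Z^12, C_2 ≅ Z^8.

∂_1: C_1 → C_0 sends each edge [p,q] (with p < q) to q − p.
This gives a 6×12 integer matrix of rank 5; reducing to Smith normal form yields diagonal entries (1,1,1,1,1).

∂_2: C_2 → C_1 sends each 2-simplex [p,q,r] to [q,r] − [p,r] + [p,q]. For instance
  ∂[4,5,6] = [5,6] − [4,6] + [4,5],
  ∂[1,2,4] = [2,4] − [1,4] + [1,2].
This gives a 12×8 integer matrix of rank 7; reducing to Smith normal form yields diagonal entries (1,1,1,1,1,1,1).

From H_k ≅ ker(∂_k) / im(∂_{k+1}) we obtain:

  H_0: rank C_0 − rank ∂_1 = 6 − 5 = 1, and the invariant factors of ∂_1 are all 1, so H_0 ≅ Z.
  H_1: rank ker ∂_1 − rank ∂_2 = (12 − 5) − 7 = 0, and the invariant factors of ∂_2 are all 1, so H_1 ≅ 0.
  H_2: rank ker ∂_2 − rank ∂_3 = (8 − 7) − 0 = 1, and there is no ∂_3, so H_2 ≅ Z.

(K is a triangulation of the 2-sphere S^2.)

H_0 = Z,  H_1 = 0,  H_2 = Z.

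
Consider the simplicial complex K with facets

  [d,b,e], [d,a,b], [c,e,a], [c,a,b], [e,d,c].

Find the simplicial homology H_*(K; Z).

H_0 ≅ Z,  H_1 ≅ Z,  H_2 = 0.

We work with the vertex ordering a < b < c < d < e. The simplices of K, each written with vertices in increasing order, are:

  0-simplices (5): a, b, c, d, e
  1-simplices (10): ab, ac, ad, ae, bc, bd, be, cd, ce, de
  2-simplices (5): abc, abd, ace, bde, cde

giving chain groups C_0 ≅ Z^5, C_1 ≅ Z^10, C_2 ≅ Z^5.

Boundary ∂_1: C_1 → C_0 sends each edge [p,q] (with p < q) to q − p. For instance
  ∂be = e − b.
This gives a 5×10 integer matrix of rank 4; reducing to Smith normal form yields diagonal entries (1,1,1,1).

Boundary ∂_2: C_2 → C_1 sends each 2-simplex [p,q,r] to [q,r] − [p,r] + [p,q]. For instance
  ∂bde = de − be + bd,
  ∂ace = ce − ae + ac.
This gives a 10×5 integer matrix of rank 5; reducing to Smith normal form yields diagonal entries (1,1,1,1,1).

Reading off H_k = ker ∂_k / im ∂_{k+1}:

  H_0: rank C_0 − rank ∂_1 = 5 − 4 = 1, and the invariant factors of ∂_1 are all 1, so H_0 = Z.
  H_1: rank ker ∂_1 − rank ∂_2 = (10 − 4) − 5 = 1, and the invariant factors of ∂_2 are all 1, so H_1 = Z.
  H_2: rank ker ∂_2 − rank ∂_3 = (5 − 5) − 0 = 0, and there is no ∂_3, so H_2 = 0.

(K is a triangulation of the Möbius band.)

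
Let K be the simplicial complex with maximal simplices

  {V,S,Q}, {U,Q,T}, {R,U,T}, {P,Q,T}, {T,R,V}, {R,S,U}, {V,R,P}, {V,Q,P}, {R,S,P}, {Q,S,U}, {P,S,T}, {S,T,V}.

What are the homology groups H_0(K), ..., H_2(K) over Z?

H_0 = Z,  H_1 = Z/2,  H_2 = 0.

We work with the vertex ordering P < Q < R < S < T < U < V. The simplices of K, each written with vertices in increasing order, are:

  0-simplices (7): P, Q, R, S, T, U, V
  1-simplices (18): PQ, PR, PS, PT, PV, QS, QT, QU, QV, RS, RT, RU, RV, ST, SU, SV, TU, TV
  2-simplices (12): PQT, PQV, PRS, PRV, PST, QSU, QSV, QTU, RSU, RTU, RTV, STV

so the chain groups are C_0 ≅ Z^7, C_1 ≅ Z^18, C_2 ≅ Z^12.

∂_1: C_1 → C_0 maps an edge to its endpoints' difference, ∂[p,q] = q − p.
The 7×18 boundary matrix has rank 6 and Smith normal form diag(1,1,1,1,1,1).

Boundary ∂_2: C_2 → C_1 maps a triangle to the signed sum of its edges. For instance
  ∂PQT = QT − PT + PQ,
  ∂PRS = RS − PS + PR.
The 18×12 boundary matrix has rank 12 and Smith normal form diag(1,1,1,1,1,1,1,1,1,1,1,2).

From H_k ≅ ker(∂_k) / im(∂_{k+1}) we obtain:

  H_0: rank C_0 − rank ∂_1 = 7 − 6 = 1, and the invariant factors of ∂_1 are all 1, so H_0 ≅ Z.
  H_1: rank ker ∂_1 − rank ∂_2 = (18 − 6) − 12 = 0, and ∂_2 has invariant factor 2 > 1, so H_1 ≅ Z/2.
  H_2: rank ker ∂_2 − rank ∂_3 = (12 − 12) − 0 = 0, and there is no ∂_3, so H_2 ≅ 0.

As a check, the Euler characteristic is 7 − 18 + 12 = 1, which agrees with 1 − 0 + 0 = 1.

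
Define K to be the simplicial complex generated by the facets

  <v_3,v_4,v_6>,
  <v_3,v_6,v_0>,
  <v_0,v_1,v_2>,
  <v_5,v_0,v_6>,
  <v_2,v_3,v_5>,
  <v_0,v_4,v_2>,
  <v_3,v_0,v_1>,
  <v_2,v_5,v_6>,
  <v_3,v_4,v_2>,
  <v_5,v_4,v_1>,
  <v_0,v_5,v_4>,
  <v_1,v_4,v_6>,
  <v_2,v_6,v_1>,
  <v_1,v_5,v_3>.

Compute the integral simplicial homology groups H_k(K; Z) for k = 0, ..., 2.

H_0 = Z,  H_1 = Z^2,  H_2 = Z.

Take the total order v_0 < v_1 < v_2 < v_3 < v_4 < v_5 < v_6 on the vertex set. Then K (dimension 2) consists of the simplices:

  0-simplices (7): [v_0], [v_1], [v_2], [v_3], [v_4], [v_5], [v_6]
  1-simplices (21): (21 of them)
  2-simplices (14): (14 of them)

Hence C_0 ≅ Z^7, C_1 ≅ Z^21, C_2 ≅ Z^14.

Boundary ∂_1: C_1 → C_0 maps an edge to its endpoints' difference, ∂[p,q] = q − p.
The 7×21 boundary matrix has rank 6 and Smith normal form diag(1,1,1,1,1,1).

The boundary map ∂_2: C_2 → C_1 sends each 2-simplex [p,q,r] to [q,r] − [p,r] + [p,q]. For instance
  ∂[v_2,v_5,v_6] = [v_5,v_6] − [v_2,v_6] + [v_2,v_5],
  ∂[v_3,v_4,v_6] = [v_4,v_6] − [v_3,v_6] + [v_3,v_4].
The 21×14 boundary matrix has rank 13 and Smith normal form diag(1,1,1,1,1,1,1,1,1,1,1,1,1).

Computing H_k = (kernel of ∂_k) / (image of ∂_{k+1}):

  H_0: rank C_0 − rank ∂_1 = 7 − 6 = 1, and the invariant factors of ∂_1 are all 1, so H_0 ≅ Z.
  H_1: rank ker ∂_1 − rank ∂_2 = (21 − 6) − 13 = 2, and the invariant factors of ∂_2 are all 1, so H_1 ≅ Z^2.
  H_2: rank ker ∂_2 − rank ∂_3 = (14 − 13) − 0 = 1, and there is no ∂_3, so H_2 ≅ Z.

(K is a triangulation of the torus T^2.)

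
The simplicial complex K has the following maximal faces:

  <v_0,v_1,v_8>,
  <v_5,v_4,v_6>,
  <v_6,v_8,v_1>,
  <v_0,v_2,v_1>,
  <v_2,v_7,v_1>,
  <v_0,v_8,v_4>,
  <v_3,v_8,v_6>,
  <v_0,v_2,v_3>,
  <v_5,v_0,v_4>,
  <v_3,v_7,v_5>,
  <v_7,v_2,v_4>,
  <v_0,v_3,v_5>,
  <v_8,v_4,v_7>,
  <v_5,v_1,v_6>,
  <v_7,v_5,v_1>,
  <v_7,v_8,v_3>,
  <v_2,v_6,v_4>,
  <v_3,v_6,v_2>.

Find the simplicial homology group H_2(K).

Fix the vertex order v_0 < v_1 < v_2 < v_3 < v_4 < v_5 < v_6 < v_7 < v_8 and write every simplex with vertices in increasing order. Then dim K = 2 and the simplices of K are:

  0-simplices (9): [v_0], [v_1], [v_2], [v_3], [v_4], [v_5], [v_6], [v_7], [v_8]
  1-simplices (27): (27 of them)
  2-simplices (18): (18 of them)

Hence C_0 ≅ Z^9, C_1 ≅ Z^27, C_2 ≅ Z^18.

∂_1: C_1 → C_0 maps an edge to its endpoints' difference, ∂[p,q] = q − p.
This gives a 9×27 integer matrix of rank 8; reducing to Smith normal form yields diagonal entries (1,1,1,1,1,1,1,1).

Boundary ∂_2: C_2 → C_1 sends each 2-simplex [p,q,r] to [q,r] − [p,r] + [p,q]. For instance
  ∂[v_3,v_7,v_8] = [v_7,v_8] − [v_3,v_8] + [v_3,v_7],
  ∂[v_1,v_5,v_6] = [v_5,v_6] − [v_1,v_6] + [v_1,v_5].
As a 27×18 matrix over Z this has rank 17, with invariant factors (1,1,1,1,1,1,1,1,1,1,1,1,1,1,1,1,1).

Computing H_k = (kernel of ∂_k) / (image of ∂_{k+1}):

  H_2: rank ker ∂_2 − rank ∂_3 = (18 − 17) − 0 = 1, and there is no ∂_3, so H_2 = Z.

H_2 ≅ Z.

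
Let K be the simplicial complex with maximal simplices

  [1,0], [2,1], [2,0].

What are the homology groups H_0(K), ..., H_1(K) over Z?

H_0 = Z,  H_1 = Z.

We work with the vertex ordering 0 < 1 < 2. The simplices of K, each written with vertices in increasing order, are:

  0-simplices (3): [0], [1], [2]
  1-simplices (3): [0,1], [0,2], [1,2]

Hence C_0 ≅ Z^3, C_1 ≅ Z^3.

Boundary ∂_1: C_1 → C_0 sends each edge [p,q] (with p < q) to q − p. For instance
  ∂[0,1] = [1] − [0].
As a 3×3 matrix over Z this has rank 2, with invariant factors (1,1).

Computing H_k = (kernel of ∂_k) / (image of ∂_{k+1}):

  H_0: rank C_0 − rank ∂_1 = 3 − 2 = 1, and the invariant factors of ∂_1 are all 1, so H_0 = Z.
  H_1: rank ker ∂_1 − rank ∂_2 = (3 − 2) − 0 = 1, and there is no ∂_2, so H_1 = Z.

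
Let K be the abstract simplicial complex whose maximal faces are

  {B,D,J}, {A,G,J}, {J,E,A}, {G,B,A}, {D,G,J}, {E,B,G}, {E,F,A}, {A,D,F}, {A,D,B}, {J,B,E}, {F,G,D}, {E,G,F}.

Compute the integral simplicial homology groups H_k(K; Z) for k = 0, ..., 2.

H_0 ≅ Z,  H_1 ≅ Z_2,  H_2 = 0.

Fix the vertex order A < B < D < E < F < G < J and write every simplex with vertices in increasing order. Then dim K = 2 and the simplices of K are:

  0-simplices (7): A, B, D, E, F, G, J
  1-simplices (18): AB, AD, AE, AF, AG, AJ, BD, BE, BG, BJ, DF, DG, DJ, EF, EG, EJ, FG, GJ
  2-simplices (12): ABD, ABG, ADF, AEF, AEJ, AGJ, BDJ, BEG, BEJ, DFG, DGJ, EFG

Hence C_0 ≅ Z^7, C_1 ≅ Z^18, C_2 ≅ Z^12.

Boundary ∂_1: C_1 → C_0 is given by ∂[p,q] = [q] − [p].
The 7×18 boundary matrix has rank 6 and Smith normal form diag(1,1,1,1,1,1).

Boundary ∂_2: C_2 → C_1 maps a triangle to the signed sum of its edges. For instance
  ∂ABD = BD − AD + AB,
  ∂BDJ = DJ − BJ + BD.
The 18×12 boundary matrix has rank 12 and Smith normal form diag(1,1,1,1,1,1,1,1,1,1,1,2).

Now H_k = ker ∂_k / im ∂_{k+1}, so:

  H_0: rank C_0 − rank ∂_1 = 7 − 6 = 1, and the invariant factors of ∂_1 are all 1, so H_0 ≅ Z.
  H_1: rank ker ∂_1 − rank ∂_2 = (18 − 6) − 12 = 0, and ∂_2 has invariant factor 2 > 1, so H_1 ≅ Z_2.
  H_2: rank ker ∂_2 − rank ∂_3 = (12 − 12) − 0 = 0, and there is no ∂_3, so H_2 ≅ 0.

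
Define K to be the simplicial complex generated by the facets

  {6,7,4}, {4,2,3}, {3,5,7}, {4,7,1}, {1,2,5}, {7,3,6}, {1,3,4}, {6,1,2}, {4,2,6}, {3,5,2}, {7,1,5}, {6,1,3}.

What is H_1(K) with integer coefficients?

We work with the vertex ordering 1 < 2 < 3 < 4 < 5 < 6 < 7. The simplices of K, each written with vertices in increasing order, are:

  0-simplices (7): [1], [2], [3], [4], [5], [6], [7]
  1-simplices (18): [1,2], [1,3], [1,4], [1,5], [1,6], [1,7], [2,3], [2,4], [2,5], [2,6], [3,4], [3,5], [3,6], [3,7], [4,6], [4,7], [5,7], [6,7]
  2-simplices (12): [1,2,5], [1,2,6], [1,3,4], [1,3,6], [1,4,7], [1,5,7], [2,3,4], [2,3,5], [2,4,6], [3,5,7], [3,6,7], [4,6,7]

Hence C_0 ≅ Z^7, C_1 ≅ Z^18, C_2 ≅ Z^12.

∂_1: C_1 → C_0 is given by ∂[p,q] = [q] − [p].
The 7×18 boundary matrix has rank 6 and Smith normal form diag(1,1,1,1,1,1).

Boundary ∂_2: C_2 → C_1 acts by ∂[p,q,r] = [q,r] − [p,r] + [p,q]. For instance
  ∂[1,2,5] = [2,5] − [1,5] + [1,2],
  ∂[4,6,7] = [6,7] − [4,7] + [4,6].
This gives a 18×12 integer matrix of rank 12; reducing to Smith normal form yields diagonal entries (1,1,1,1,1,1,1,1,1,1,1,2).

Reading off H_k = ker ∂_k / im ∂_{k+1}:

  H_1: rank ker ∂_1 − rank ∂_2 = (18 − 6) − 12 = 0, and ∂_2 has invariant factor 2 > 1, so H_1 = Z_2.

H_1 = Z_2.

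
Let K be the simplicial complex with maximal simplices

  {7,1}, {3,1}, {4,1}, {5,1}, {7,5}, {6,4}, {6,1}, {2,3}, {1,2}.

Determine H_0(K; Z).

H_0 = Z.

K has 7 vertices, 9 edges.
rank ∂_0 = 0, rank ∂_1 = 6 ⇒ b_0 = 7 − 0 − 6 = 1; all invariant factors of ∂_1 are 1 so no torsion. So H_0 = Z.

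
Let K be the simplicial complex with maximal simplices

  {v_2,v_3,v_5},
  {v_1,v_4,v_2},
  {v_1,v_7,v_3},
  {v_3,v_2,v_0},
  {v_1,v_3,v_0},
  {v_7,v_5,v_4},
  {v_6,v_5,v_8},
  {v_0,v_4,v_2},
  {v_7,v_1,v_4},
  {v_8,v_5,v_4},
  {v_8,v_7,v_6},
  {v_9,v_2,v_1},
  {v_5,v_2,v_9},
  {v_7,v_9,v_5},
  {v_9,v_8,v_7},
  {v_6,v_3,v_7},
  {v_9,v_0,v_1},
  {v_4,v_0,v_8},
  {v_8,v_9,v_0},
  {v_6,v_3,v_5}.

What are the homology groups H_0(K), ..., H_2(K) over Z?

We work with the vertex ordering v_0 < v_1 < v_2 < v_3 < v_4 < v_5 < v_6 < v_7 < v_8 < v_9. The simplices of K, each written with vertices in increasing order, are:

  0-simplices (10): [v_0], [v_1], [v_2], [v_3], [v_4], [v_5], [v_6], [v_7], [v_8], [v_9]
  1-simplices (30): (30 of them)
  2-simplices (20): (20 of them)

so the chain groups are C_0 ≅ Z^10, C_1 ≅ Z^30, C_2 ≅ Z^20.

∂_1: C_1 → C_0 is given by ∂[p,q] = [q] − [p]. For instance
  ∂[v_5,v_7] = [v_7] − [v_5].
The 10×30 boundary matrix has rank 9 and Smith normal form diag(1,1,1,1,1,1,1,1,1).

∂_2: C_2 → C_1 sends each 2-simplex [p,q,r] to [q,r] − [p,r] + [p,q]. For instance
  ∂[v_0,v_1,v_9] = [v_1,v_9] − [v_0,v_9] + [v_0,v_1],
  ∂[v_1,v_3,v_7] = [v_3,v_7] − [v_1,v_7] + [v_1,v_3].
The 30×20 boundary matrix has rank 20 and Smith normal form diag(1,1,1,1,1,1,1,1,1,1,1,1,1,1,1,1,1,1,1,2).

Reading off H_k = ker ∂_k / im ∂_{k+1}:

  H_0: rank C_0 − rank ∂_1 = 10 − 9 = 1, and the invariant factors of ∂_1 are all 1, so H_0 ≅ Z.
  H_1: rank ker ∂_1 − rank ∂_2 = (30 − 9) − 20 = 1, and ∂_2 has invariant factor 2 > 1, so H_1 ≅ Z ⊕ Z/2.
  H_2: rank ker ∂_2 − rank ∂_3 = (20 − 20) − 0 = 0, and there is no ∂_3, so H_2 ≅ 0.

H_0 ≅ Z,  H_1 ≅ Z ⊕ Z/2,  H_2 = 0.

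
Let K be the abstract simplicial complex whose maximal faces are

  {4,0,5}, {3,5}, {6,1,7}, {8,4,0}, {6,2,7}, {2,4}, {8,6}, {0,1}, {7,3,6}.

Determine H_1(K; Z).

H_1 ≅ Z^3.

Order the vertices as 0 < 1 < 2 < 3 < 4 < 5 < 6 < 7 < 8. Listing each simplex with vertices in this order, K has dimension 2 with simplices:

  0-simplices (9): [0], [1], [2], [3], [4], [5], [6], [7], [8]
  1-simplices (16): [0,1], [0,4], [0,5], [0,8], [1,6], [1,7], [2,4], [2,6], [2,7], [3,5], [3,6], [3,7], [4,5], [4,8], [6,7], [6,8]
  2-simplices (5): [0,4,5], [0,4,8], [1,6,7], [2,6,7], [3,6,7]

Hence C_0 ≅ Z^9, C_1 ≅ Z^16, C_2 ≅ Z^5.

The boundary map ∂_1: C_1 → C_0 maps an edge to its endpoints' difference, ∂[p,q] = q − p.
The 9×16 boundary matrix has rank 8 and Smith normal form diag(1,1,1,1,1,1,1,1).

Boundary ∂_2: C_2 → C_1 maps a triangle to the signed sum of its edges. For instance
  ∂[0,4,5] = [4,5] − [0,5] + [0,4],
  ∂[0,4,8] = [4,8] − [0,8] + [0,4].
The resulting 16×5 matrix has rank 5, and its Smith normal form has invariant factors (1,1,1,1,1).

Now H_k = ker ∂_k / im ∂_{k+1}, so:

  H_1: rank ker ∂_1 − rank ∂_2 = (16 − 8) − 5 = 3, and the invariant factors of ∂_2 are all 1, so H_1 ≅ Z^3.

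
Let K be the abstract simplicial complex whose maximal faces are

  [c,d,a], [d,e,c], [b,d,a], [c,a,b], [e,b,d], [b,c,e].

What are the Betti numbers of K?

b_0 = 1, b_1 = 0, b_2 = 1.

Order the vertices as a < b < c < d < e. Listing each simplex with vertices in this order, K has dimension 2 with simplices:

  0-simplices (5): a, b, c, d, e
  1-simplices (9): ab, ac, ad, bc, bd, be, cd, ce, de
  2-simplices (6): abc, abd, acd, bce, bde, cde

so the chain groups are C_0 ≅ Z^5, C_1 ≅ Z^9, C_2 ≅ Z^6.

The boundary map ∂_1: C_1 → C_0 is given by ∂[p,q] = [q] − [p]. For instance
  ∂ab = b − a.
As a 5×9 matrix over Z this has rank 4, with invariant factors (1,1,1,1).

Boundary ∂_2: C_2 → C_1 acts by ∂[p,q,r] = [q,r] − [p,r] + [p,q]. For instance
  ∂abd = bd − ad + ab,
  ∂acd = cd − ad + ac.
As a 9×6 matrix over Z this has rank 5, with invariant factors (1,1,1,1,1).

Now H_k = ker ∂_k / im ∂_{k+1}, so:

  H_0: rank C_0 − rank ∂_1 = 5 − 4 = 1, and the invariant factors of ∂_1 are all 1, so H_0 = Z.
  H_1: rank ker ∂_1 − rank ∂_2 = (9 − 4) − 5 = 0, and the invariant factors of ∂_2 are all 1, so H_1 = 0.
  H_2: rank ker ∂_2 − rank ∂_3 = (6 − 5) − 0 = 1, and there is no ∂_3, so H_2 = Z.

Hence the Betti numbers are b_0 = 1, b_1 = 0, b_2 = 1.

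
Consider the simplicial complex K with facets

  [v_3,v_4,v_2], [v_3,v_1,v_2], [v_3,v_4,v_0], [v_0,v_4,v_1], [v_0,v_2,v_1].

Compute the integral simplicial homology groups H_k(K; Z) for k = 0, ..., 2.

K has 5 vertices, 10 edges, 5 triangles.
rank ∂_0 = 0, rank ∂_1 = 4 ⇒ b_0 = 5 − 0 − 4 = 1; all invariant factors of ∂_1 are 1 so no torsion. So H_0 = Z.
rank ∂_1 = 4, rank ∂_2 = 5 ⇒ b_1 = 10 − 4 − 5 = 1; all invariant factors of ∂_2 are 1 so no torsion. So H_1 = Z.
rank ∂_2 = 5, rank ∂_3 = 0 ⇒ b_2 = 5 − 5 − 0 = 0. So H_2 = 0.

H_0 ≅ Z,  H_1 ≅ Z,  H_2 = 0.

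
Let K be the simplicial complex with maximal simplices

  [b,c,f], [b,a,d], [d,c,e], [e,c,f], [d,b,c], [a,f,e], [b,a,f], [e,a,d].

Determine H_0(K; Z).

We work with the vertex ordering a < b < c < d < e < f. The simplices of K, each written with vertices in increasing order, are:

  0-simplices (6): a, b, c, d, e, f
  1-simplices (12): ab, ad, ae, af, bc, bd, bf, cd, ce, cf, de, ef
  2-simplices (8): abd, abf, ade, aef, bcd, bcf, cde, cef

giving chain groups C_0 ≅ Z^6, C_1 ≅ Z^12, C_2 ≅ Z^8.

Boundary ∂_1: C_1 → C_0 is given by ∂[p,q] = [q] − [p]. For instance
  ∂af = f − a.
This gives a 6×12 integer matrix of rank 5; reducing to Smith normal form yields diagonal entries (1,1,1,1,1).

Boundary ∂_2: C_2 → C_1 sends each 2-simplex [p,q,r] to [q,r] − [p,r] + [p,q]. For instance
  ∂aef = ef − af + ae,
  ∂ade = de − ae + ad.
As a 12×8 matrix over Z this has rank 7, with invariant factors (1,1,1,1,1,1,1).

Now H_k = ker ∂_k / im ∂_{k+1}, so:

  H_0: rank C_0 − rank ∂_1 = 6 − 5 = 1, and the invariant factors of ∂_1 are all 1, so H_0 = Z.

(K is a triangulation of the 2-sphere S^2.)

H_0 = Z.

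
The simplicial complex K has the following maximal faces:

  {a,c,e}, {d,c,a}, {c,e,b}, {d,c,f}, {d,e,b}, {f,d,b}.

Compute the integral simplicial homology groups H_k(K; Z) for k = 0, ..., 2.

H_0 = Z,  H_1 = Z,  H_2 = 0.

Take the total order a < b < c < d < e < f on the vertex set. Then K (dimension 2) consists of the simplices:

  0-simplices (6): a, b, c, d, e, f
  1-simplices (12): ac, ad, ae, bc, bd, be, bf, cd, ce, cf, de, df
  2-simplices (6): acd, ace, bce, bde, bdf, cdf

so the chain groups are C_0 ≅ Z^6, C_1 ≅ Z^12, C_2 ≅ Z^6.

∂_1: C_1 → C_0 is given by ∂[p,q] = [q] − [p].
As a 6×12 matrix over Z this has rank 5, with invariant factors (1,1,1,1,1).

The boundary map ∂_2: C_2 → C_1 sends each 2-simplex [p,q,r] to [q,r] − [p,r] + [p,q]. For instance
  ∂bdf = df − bf + bd,
  ∂acd = cd − ad + ac.
The 12×6 boundary matrix has rank 6 and Smith normal form diag(1,1,1,1,1,1).

Computing H_k = (kernel of ∂_k) / (image of ∂_{k+1}):

  H_0: rank C_0 − rank ∂_1 = 6 − 5 = 1, and the invariant factors of ∂_1 are all 1, so H_0 = Z.
  H_1: rank ker ∂_1 − rank ∂_2 = (12 − 5) − 6 = 1, and the invariant factors of ∂_2 are all 1, so H_1 = Z.
  H_2: rank ker ∂_2 − rank ∂_3 = (6 − 6) − 0 = 0, and there is no ∂_3, so H_2 = 0.

As a check, the Euler characteristic is 6 − 12 + 6 = 0, which agrees with 1 − 1 + 0 = 0.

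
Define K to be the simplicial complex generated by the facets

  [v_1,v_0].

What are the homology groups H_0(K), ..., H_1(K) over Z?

H_0 ≅ Z,  H_1 = 0.

Order the vertices as v_0 < v_1. Listing each simplex with vertices in this order, K has dimension 1 with simplices:

  0-simplices (2): [v_0], [v_1]
  1-simplices (1): [v_0,v_1]

Hence C_0 ≅ Z^2, C_1 ≅ Z^1.

The boundary map ∂_1: C_1 → C_0 sends each edge [p,q] (with p < q) to q − p. For instance
  ∂[v_0,v_1] = [v_1] − [v_0].
This gives a 2×1 integer matrix of rank 1; reducing to Smith normal form yields diagonal entries (1).

Computing H_k = (kernel of ∂_k) / (image of ∂_{k+1}):

  H_0: rank C_0 − rank ∂_1 = 2 − 1 = 1, and the invariant factors of ∂_1 are all 1, so H_0 ≅ Z.
  H_1: rank ker ∂_1 − rank ∂_2 = (1 − 1) − 0 = 0, and there is no ∂_2, so H_1 ≅ 0.

(K is a triangulation of the 1-simplex.)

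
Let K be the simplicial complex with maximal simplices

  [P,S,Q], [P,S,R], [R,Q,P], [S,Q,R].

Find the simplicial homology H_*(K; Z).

H_0 ≅ Z,  H_1 = 0,  H_2 ≅ Z.

Fix the vertex order P < Q < R < S and write every simplex with vertices in increasing order. Then dim K = 2 and the simplices of K are:

  0-simplices (4): P, Q, R, S
  1-simplices (6): PQ, PR, PS, QR, QS, RS
  2-simplices (4): PQR, PQS, PRS, QRS

giving chain groups C_0 ≅ Z^4, C_1 ≅ Z^6, C_2 ≅ Z^4.

∂_1: C_1 → C_0 maps an edge to its endpoints' difference, ∂[p,q] = q − p.
As a 4×6 matrix over Z this has rank 3, with invariant factors (1,1,1).

Boundary ∂_2: C_2 → C_1 maps a triangle to the signed sum of its edges. For instance
  ∂PRS = RS − PS + PR,
  ∂QRS = RS − QS + QR.
This gives a 6×4 integer matrix of rank 3; reducing to Smith normal form yields diagonal entries (1,1,1).

Computing H_k = (kernel of ∂_k) / (image of ∂_{k+1}):

  H_0: rank C_0 − rank ∂_1 = 4 − 3 = 1, and the invariant factors of ∂_1 are all 1, so H_0 ≅ Z.
  H_1: rank ker ∂_1 − rank ∂_2 = (6 − 3) − 3 = 0, and the invariant factors of ∂_2 are all 1, so H_1 ≅ 0.
  H_2: rank ker ∂_2 − rank ∂_3 = (4 − 3) − 0 = 1, and there is no ∂_3, so H_2 ≅ Z.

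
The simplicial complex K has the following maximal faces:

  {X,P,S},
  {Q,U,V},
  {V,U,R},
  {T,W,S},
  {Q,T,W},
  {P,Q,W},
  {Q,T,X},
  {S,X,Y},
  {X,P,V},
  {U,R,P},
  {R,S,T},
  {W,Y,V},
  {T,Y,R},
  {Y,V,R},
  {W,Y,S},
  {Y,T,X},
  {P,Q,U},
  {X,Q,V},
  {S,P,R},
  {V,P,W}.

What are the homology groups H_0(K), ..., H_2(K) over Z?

H_0 ≅ Z,  H_1 ≅ Z ⊕ Z_2,  H_2 = 0.

Take the total order P < Q < R < S < T < U < V < W < X < Y on the vertex set. Then K (dimension 2) consists of the simplices:

  0-simplices (10): P, Q, R, S, T, U, V, W, X, Y
  1-simplices (30): PQ, PR, PS, PU, PV, PW, PX, QT, QU, QV, QW, QX, RS, RT, RU, RV, RY, ST, SW, SX, SY, TW, TX, TY, UV, VW, VX, VY, WY, XY
  2-simplices (20): PQU, PQW, PRS, PRU, PSX, PVW, PVX, QTW, QTX, QUV, QVX, RST, RTY, RUV, RVY, STW, SWY, SXY, TXY, VWY

so the chain groups are C_0 ≅ Z^10, C_1 ≅ Z^30, C_2 ≅ Z^20.

Boundary ∂_1: C_1 → C_0 sends each edge [p,q] (with p < q) to q − p. For instance
  ∂PQ = Q − P.
The 10×30 boundary matrix has rank 9 and Smith normal form diag(1,1,1,1,1,1,1,1,1).

∂_2: C_2 → C_1 maps a triangle to the signed sum of its edges. For instance
  ∂PQU = QU − PU + PQ,
  ∂QTW = TW − QW + QT.
This gives a 30×20 integer matrix of rank 20; reducing to Smith normal form yields diagonal entries (1,1,1,1,1,1,1,1,1,1,1,1,1,1,1,1,1,1,1,2).

Computing H_k = (kernel of ∂_k) / (image of ∂_{k+1}):

  H_0: rank C_0 − rank ∂_1 = 10 − 9 = 1, and the invariant factors of ∂_1 are all 1, so H_0 ≅ Z.
  H_1: rank ker ∂_1 − rank ∂_2 = (30 − 9) − 20 = 1, and ∂_2 has invariant factor 2 > 1, so H_1 ≅ Z ⊕ Z_2.
  H_2: rank ker ∂_2 − rank ∂_3 = (20 − 20) − 0 = 0, and there is no ∂_3, so H_2 ≅ 0.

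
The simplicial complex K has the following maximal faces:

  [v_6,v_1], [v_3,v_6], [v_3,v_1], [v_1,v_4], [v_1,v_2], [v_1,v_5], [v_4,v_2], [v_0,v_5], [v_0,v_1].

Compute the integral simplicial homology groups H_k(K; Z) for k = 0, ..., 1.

H_0 = Z,  H_1 = Z^3.

Take the total order v_0 < v_1 < v_2 < v_3 < v_4 < v_5 < v_6 on the vertex set. Then K (dimension 1) consists of the simplices:

  0-simplices (7): [v_0], [v_1], [v_2], [v_3], [v_4], [v_5], [v_6]
  1-simplices (9): [v_0,v_1], [v_0,v_5], [v_1,v_2], [v_1,v_3], [v_1,v_4], [v_1,v_5], [v_1,v_6], [v_2,v_4], [v_3,v_6]

Hence C_0 ≅ Z^7, C_1 ≅ Z^9.

∂_1: C_1 → C_0 is given by ∂[p,q] = [q] − [p].
The resulting 7×9 matrix has rank 6, and its Smith normal form has invariant factors (1,1,1,1,1,1).

Reading off H_k = ker ∂_k / im ∂_{k+1}:

  H_0: rank C_0 − rank ∂_1 = 7 − 6 = 1, and the invariant factors of ∂_1 are all 1, so H_0 = Z.
  H_1: rank ker ∂_1 − rank ∂_2 = (9 − 6) − 0 = 3, and there is no ∂_2, so H_1 = Z^3.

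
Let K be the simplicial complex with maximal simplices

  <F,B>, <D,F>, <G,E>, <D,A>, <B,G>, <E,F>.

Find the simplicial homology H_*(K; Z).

H_0 = Z,  H_1 = Z.

K has 6 vertices, 6 edges.
rank ∂_0 = 0, rank ∂_1 = 5 ⇒ b_0 = 6 − 0 − 5 = 1; all invariant factors of ∂_1 are 1 so no torsion. So H_0 ≅ Z.
rank ∂_1 = 5, rank ∂_2 = 0 ⇒ b_1 = 6 − 5 − 0 = 1. So H_1 ≅ Z.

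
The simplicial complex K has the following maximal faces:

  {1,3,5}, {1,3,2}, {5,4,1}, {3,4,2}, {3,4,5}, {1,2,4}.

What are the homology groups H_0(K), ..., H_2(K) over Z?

H_0 ≅ Z,  H_1 = 0,  H_2 ≅ Z.

Take the total order 1 < 2 < 3 < 4 < 5 on the vertex set. Then K (dimension 2) consists of the simplices:

  0-simplices (5): [1], [2], [3], [4], [5]
  1-simplices (9): [1,2], [1,3], [1,4], [1,5], [2,3], [2,4], [3,4], [3,5], [4,5]
  2-simplices (6): [1,2,3], [1,2,4], [1,3,5], [1,4,5], [2,3,4], [3,4,5]

Hence C_0 ≅ Z^5, C_1 ≅ Z^9, C_2 ≅ Z^6.

Boundary ∂_1: C_1 → C_0 maps an edge to its endpoints' difference, ∂[p,q] = q − p. For instance
  ∂[3,4] = [4] − [3].
The resulting 5×9 matrix has rank 4, and its Smith normal form has invariant factors (1,1,1,1).

Boundary ∂_2: C_2 → C_1 sends each 2-simplex [p,q,r] to [q,r] − [p,r] + [p,q]. For instance
  ∂[2,3,4] = [3,4] − [2,4] + [2,3],
  ∂[1,4,5] = [4,5] − [1,5] + [1,4].
As a 9×6 matrix over Z this has rank 5, with invariant factors (1,1,1,1,1).

From H_k ≅ ker(∂_k) / im(∂_{k+1}) we obtain:

  H_0: rank C_0 − rank ∂_1 = 5 − 4 = 1, and the invariant factors of ∂_1 are all 1, so H_0 = Z.
  H_1: rank ker ∂_1 − rank ∂_2 = (9 − 4) − 5 = 0, and the invariant factors of ∂_2 are all 1, so H_1 = 0.
  H_2: rank ker ∂_2 − rank ∂_3 = (6 − 5) − 0 = 1, and there is no ∂_3, so H_2 = Z.

As a check, the Euler characteristic is 5 − 9 + 6 = 2, which agrees with 1 − 0 + 1 = 2.
(K is a triangulation of the 2-sphere S^2.)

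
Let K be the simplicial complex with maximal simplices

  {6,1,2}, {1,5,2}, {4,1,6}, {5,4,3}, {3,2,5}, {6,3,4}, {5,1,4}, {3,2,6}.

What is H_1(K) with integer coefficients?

H_1 = 0.

Fix the vertex order 1 < 2 < 3 < 4 < 5 < 6 and write every simplex with vertices in increasing order. Then dim K = 2 and the simplices of K are:

  0-simplices (6): [1], [2], [3], [4], [5], [6]
  1-simplices (12): [1,2], [1,4], [1,5], [1,6], [2,3], [2,5], [2,6], [3,4], [3,5], [3,6], [4,5], [4,6]
  2-simplices (8): [1,2,5], [1,2,6], [1,4,5], [1,4,6], [2,3,5], [2,3,6], [3,4,5], [3,4,6]

so the chain groups are C_0 ≅ Z^6, C_1 ≅ Z^12, C_2 ≅ Z^8.

∂_1: C_1 → C_0 maps an edge to its endpoints' difference, ∂[p,q] = q − p.
This gives a 6×12 integer matrix of rank 5; reducing to Smith normal form yields diagonal entries (1,1,1,1,1).

∂_2: C_2 → C_1 sends each 2-simplex [p,q,r] to [q,r] − [p,r] + [p,q]. For instance
  ∂[1,4,5] = [4,5] − [1,5] + [1,4],
  ∂[1,2,6] = [2,6] − [1,6] + [1,2].
The resulting 12×8 matrix has rank 7, and its Smith normal form has invariant factors (1,1,1,1,1,1,1).

Computing H_k = (kernel of ∂_k) / (image of ∂_{k+1}):

  H_1: rank ker ∂_1 − rank ∂_2 = (12 − 5) − 7 = 0, and the invariant factors of ∂_2 are all 1, so H_1 ≅ 0.

(K is a triangulation of the 2-sphere S^2.)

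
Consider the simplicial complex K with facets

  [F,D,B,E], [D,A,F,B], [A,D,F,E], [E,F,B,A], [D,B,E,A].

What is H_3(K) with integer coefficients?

H_3 = Z.

Fix the vertex order A < B < D < E < F and write every simplex with vertices in increasing order. Then dim K = 3 and the simplices of K are:

  0-simplices (5): A, B, D, E, F
  1-simplices (10): AB, AD, AE, AF, BD, BE, BF, DE, DF, EF
  2-simplices (10): ABD, ABE, ABF, ADE, ADF, AEF, BDE, BDF, BEF, DEF
  3-simplices (5): ABDE, ABDF, ABEF, ADEF, BDEF

Hence C_0 ≅ Z^5, C_1 ≅ Z^10, C_2 ≅ Z^10, C_3 ≅ Z^5.

The boundary map ∂_1: C_1 → C_0 is given by ∂[p,q] = [q] − [p].
The resulting 5×10 matrix has rank 4, and its Smith normal form has invariant factors (1,1,1,1).

The boundary map ∂_2: C_2 → C_1 maps a triangle to the signed sum of its edges. For instance
  ∂ABE = BE − AE + AB,
  ∂ADE = DE − AE + AD.
As a 10×10 matrix over Z this has rank 6, with invariant factors (1,1,1,1,1,1).

Boundary ∂_3: C_3 → C_2 sends each 3-simplex σ to the alternating sum Σ_i (−1)^i (σ with its i-th vertex removed). For instance
  ∂ADEF = DEF − AEF + ADF − ADE,
  ∂BDEF = DEF − BEF + BDF − BDE.
As a 10×5 matrix over Z this has rank 4, with invariant factors (1,1,1,1).

Computing H_k = (kernel of ∂_k) / (image of ∂_{k+1}):

  H_3: rank ker ∂_3 − rank ∂_4 = (5 − 4) − 0 = 1, and there is no ∂_4, so H_3 ≅ Z.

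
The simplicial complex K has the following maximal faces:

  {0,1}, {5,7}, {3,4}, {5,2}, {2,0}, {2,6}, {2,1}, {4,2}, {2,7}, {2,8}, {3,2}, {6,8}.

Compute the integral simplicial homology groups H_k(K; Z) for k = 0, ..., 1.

H_0 ≅ Z,  H_1 ≅ Z^4.

K has 9 vertices, 12 edges.
rank ∂_0 = 0, rank ∂_1 = 8 ⇒ b_0 = 9 − 0 − 8 = 1; all invariant factors of ∂_1 are 1 so no torsion. So H_0 ≅ Z.
rank ∂_1 = 8, rank ∂_2 = 0 ⇒ b_1 = 12 − 8 − 0 = 4. So H_1 ≅ Z^4.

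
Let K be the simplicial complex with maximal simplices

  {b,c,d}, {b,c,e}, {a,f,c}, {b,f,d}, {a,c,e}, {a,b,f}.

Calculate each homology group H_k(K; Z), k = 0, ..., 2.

H_0 ≅ Z,  H_1 ≅ Z,  H_2 = 0.

K has 6 vertices, 12 edges, 6 triangles.
rank ∂_0 = 0, rank ∂_1 = 5 ⇒ b_0 = 6 − 0 − 5 = 1; all invariant factors of ∂_1 are 1 so no torsion. So H_0 ≅ Z.
rank ∂_1 = 5, rank ∂_2 = 6 ⇒ b_1 = 12 − 5 − 6 = 1; all invariant factors of ∂_2 are 1 so no torsion. So H_1 ≅ Z.
rank ∂_2 = 6, rank ∂_3 = 0 ⇒ b_2 = 6 − 6 − 0 = 0. So H_2 ≅ 0.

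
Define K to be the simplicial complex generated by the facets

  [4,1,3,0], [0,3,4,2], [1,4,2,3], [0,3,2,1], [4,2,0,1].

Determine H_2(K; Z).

H_2 = 0.

Fix the vertex order 0 < 1 < 2 < 3 < 4 and write every simplex with vertices in increasing order. Then dim K = 3 and the simplices of K are:

  0-simplices (5): [0], [1], [2], [3], [4]
  1-simplices (10): [0,1], [0,2], [0,3], [0,4], [1,2], [1,3], [1,4], [2,3], [2,4], [3,4]
  2-simplices (10): [0,1,2], [0,1,3], [0,1,4], [0,2,3], [0,2,4], [0,3,4], [1,2,3], [1,2,4], [1,3,4], [2,3,4]
  3-simplices (5): [0,1,2,3], [0,1,2,4], [0,1,3,4], [0,2,3,4], [1,2,3,4]

so the chain groups are C_0 ≅ Z^5, C_1 ≅ Z^10, C_2 ≅ Z^10, C_3 ≅ Z^5.

Boundary ∂_1: C_1 → C_0 is given by ∂[p,q] = [q] − [p].
The resulting 5×10 matrix has rank 4, and its Smith normal form has invariant factors (1,1,1,1).

Boundary ∂_2: C_2 → C_1 acts by ∂[p,q,r] = [q,r] − [p,r] + [p,q]. For instance
  ∂[1,3,4] = [3,4] − [1,4] + [1,3],
  ∂[0,2,3] = [2,3] − [0,3] + [0,2].
The resulting 10×10 matrix has rank 6, and its Smith normal form has invariant factors (1,1,1,1,1,1).

Boundary ∂_3: C_3 → C_2 sends each 3-simplex σ to the alternating sum Σ_i (−1)^i (σ with its i-th vertex removed). For instance
  ∂[0,1,2,4] = [1,2,4] − [0,2,4] + [0,1,4] − [0,1,2],
  ∂[0,1,2,3] = [1,2,3] − [0,2,3] + [0,1,3] − [0,1,2].
The 10×5 boundary matrix has rank 4 and Smith normal form diag(1,1,1,1).

Now H_k = ker ∂_k / im ∂_{k+1}, so:

  H_2: rank ker ∂_2 − rank ∂_3 = (10 − 6) − 4 = 0, and the invariant factors of ∂_3 are all 1, so H_2 = 0.

(K is a triangulation of the 3-sphere S^3.)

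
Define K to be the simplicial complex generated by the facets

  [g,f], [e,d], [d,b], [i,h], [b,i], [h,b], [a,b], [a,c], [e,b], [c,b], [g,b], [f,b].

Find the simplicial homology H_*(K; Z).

Order the vertices as a < b < c < d < e < f < g < h < i. Listing each simplex with vertices in this order, K has dimension 1 with simplices:

  0-simplices (9): a, b, c, d, e, f, g, h, i
  1-simplices (12): ab, ac, bc, bd, be, bf, bg, bh, bi, de, fg, hi

Hence C_0 ≅ Z^9, C_1 ≅ Z^12.

The boundary map ∂_1: C_1 → C_0 is given by ∂[p,q] = [q] − [p].
The resulting 9×12 matrix has rank 8, and its Smith normal form has invariant factors (1,1,1,1,1,1,1,1).

Reading off H_k = ker ∂_k / im ∂_{k+1}:

  H_0: rank C_0 − rank ∂_1 = 9 − 8 = 1, and the invariant factors of ∂_1 are all 1, so H_0 = Z.
  H_1: rank ker ∂_1 − rank ∂_2 = (12 − 8) − 0 = 4, and there is no ∂_2, so H_1 = Z^4.

As a check, the Euler characteristic is 9 − 12 = -3, which agrees with 1 − 4 = -3.

H_0 ≅ Z,  H_1 ≅ Z^4.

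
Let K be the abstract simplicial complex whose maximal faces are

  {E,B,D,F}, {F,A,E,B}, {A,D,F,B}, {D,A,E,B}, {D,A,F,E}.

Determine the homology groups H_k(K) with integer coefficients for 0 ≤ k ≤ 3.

H_0 = Z,  H_1 = 0,  H_2 = 0,  H_3 = Z.

We work with the vertex ordering A < B < D < E < F. The simplices of K, each written with vertices in increasing order, are:

  0-simplices (5): A, B, D, E, F
  1-simplices (10): AB, AD, AE, AF, BD, BE, BF, DE, DF, EF
  2-simplices (10): ABD, ABE, ABF, ADE, ADF, AEF, BDE, BDF, BEF, DEF
  3-simplices (5): ABDE, ABDF, ABEF, ADEF, BDEF

Hence C_0 ≅ Z^5, C_1 ≅ Z^10, C_2 ≅ Z^10, C_3 ≅ Z^5.

Boundary ∂_1: C_1 → C_0 sends each edge [p,q] (with p < q) to q − p. For instance
  ∂AD = D − A.
The 5×10 boundary matrix has rank 4 and Smith normal form diag(1,1,1,1).

The boundary map ∂_2: C_2 → C_1 sends each 2-simplex [p,q,r] to [q,r] − [p,r] + [p,q]. For instance
  ∂AEF = EF − AF + AE,
  ∂ABE = BE − AE + AB.
As a 10×10 matrix over Z this has rank 6, with invariant factors (1,1,1,1,1,1).

∂_3: C_3 → C_2 sends each 3-simplex σ to the alternating sum Σ_i (−1)^i (σ with its i-th vertex removed). For instance
  ∂ADEF = DEF − AEF + ADF − ADE,
  ∂ABDF = BDF − ADF + ABF − ABD.
As a 10×5 matrix over Z this has rank 4, with invariant factors (1,1,1,1).

Computing H_k = (kernel of ∂_k) / (image of ∂_{k+1}):

  H_0: rank C_0 − rank ∂_1 = 5 − 4 = 1, and the invariant factors of ∂_1 are all 1, so H_0 = Z.
  H_1: rank ker ∂_1 − rank ∂_2 = (10 − 4) − 6 = 0, and the invariant factors of ∂_2 are all 1, so H_1 = 0.
  H_2: rank ker ∂_2 − rank ∂_3 = (10 − 6) − 4 = 0, and the invariant factors of ∂_3 are all 1, so H_2 = 0.
  H_3: rank ker ∂_3 − rank ∂_4 = (5 − 4) − 0 = 1, and there is no ∂_4, so H_3 = Z.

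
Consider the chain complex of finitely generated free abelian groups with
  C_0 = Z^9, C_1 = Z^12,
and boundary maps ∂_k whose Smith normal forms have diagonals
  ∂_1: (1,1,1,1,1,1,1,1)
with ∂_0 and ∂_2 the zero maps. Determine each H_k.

H_0 ≅ Z,  H_1 ≅ Z^4.

H_0: b_0 = 9 − 0 − 8 = 1; torsion from ∂_1 factors > 1: none. So H_0 ≅ Z.
H_1: b_1 = 12 − 8 − 0 = 4; torsion from ∂_2 factors > 1: none. So H_1 ≅ Z^4.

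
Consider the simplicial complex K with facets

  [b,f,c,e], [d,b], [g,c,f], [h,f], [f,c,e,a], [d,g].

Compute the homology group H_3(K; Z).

Order the vertices as a < b < c < d < e < f < g < h. Listing each simplex with vertices in this order, K has dimension 3 with simplices:

  0-simplices (8): a, b, c, d, e, f, g, h
  1-simplices (14): ac, ae, af, bc, bd, be, bf, ce, cf, cg, dg, ef, fg, fh
  2-simplices (8): ace, acf, aef, bce, bcf, bef, cef, cfg
  3-simplices (2): acef, bcef

so the chain groups are C_0 ≅ Z^8, C_1 ≅ Z^14, C_2 ≅ Z^8, C_3 ≅ Z^2.

Boundary ∂_1: C_1 → C_0 sends each edge [p,q] (with p < q) to q − p. For instance
  ∂cg = g − c.
The resulting 8×14 matrix has rank 7, and its Smith normal form has invariant factors (1,1,1,1,1,1,1).

∂_2: C_2 → C_1 acts by ∂[p,q,r] = [q,r] − [p,r] + [p,q]. For instance
  ∂bcf = cf − bf + bc,
  ∂bce = ce − be + bc.
This gives a 14×8 integer matrix of rank 6; reducing to Smith normal form yields diagonal entries (1,1,1,1,1,1).

The boundary map ∂_3: C_3 → C_2 sends each 3-simplex σ to the alternating sum Σ_i (−1)^i (σ with its i-th vertex removed). For instance
  ∂acef = cef − aef + acf − ace,
  ∂bcef = cef − bef + bcf − bce.
As a 8×2 matrix over Z this has rank 2, with invariant factors (1,1).

Now H_k = ker ∂_k / im ∂_{k+1}, so:

  H_3: rank ker ∂_3 − rank ∂_4 = (2 − 2) − 0 = 0, and there is no ∂_4, so H_3 ≅ 0.

H_3 = 0.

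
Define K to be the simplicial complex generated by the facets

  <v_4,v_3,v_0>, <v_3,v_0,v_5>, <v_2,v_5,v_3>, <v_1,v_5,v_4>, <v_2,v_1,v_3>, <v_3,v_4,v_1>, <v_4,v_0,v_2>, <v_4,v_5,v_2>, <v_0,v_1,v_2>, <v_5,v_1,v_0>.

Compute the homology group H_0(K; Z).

Fix the vertex order v_0 < v_1 < v_2 < v_3 < v_4 < v_5 and write every simplex with vertices in increasing order. Then dim K = 2 and the simplices of K are:

  0-simplices (6): [v_0], [v_1], [v_2], [v_3], [v_4], [v_5]
  1-simplices (15): (15 of them)
  2-simplices (10): [v_0,v_1,v_2], [v_0,v_1,v_5], [v_0,v_2,v_4], [v_0,v_3,v_4], [v_0,v_3,v_5], [v_1,v_2,v_3], [v_1,v_3,v_4], [v_1,v_4,v_5], [v_2,v_3,v_5], [v_2,v_4,v_5]

giving chain groups C_0 ≅ Z^6, C_1 ≅ Z^15, C_2 ≅ Z^10.

The boundary map ∂_1: C_1 → C_0 sends each edge [p,q] (with p < q) to q − p. For instance
  ∂[v_1,v_2] = [v_2] − [v_1].
As a 6×15 matrix over Z this has rank 5, with invariant factors (1,1,1,1,1).

The boundary map ∂_2: C_2 → C_1 sends each 2-simplex [p,q,r] to [q,r] − [p,r] + [p,q]. For instance
  ∂[v_2,v_4,v_5] = [v_4,v_5] − [v_2,v_5] + [v_2,v_4],
  ∂[v_1,v_4,v_5] = [v_4,v_5] − [v_1,v_5] + [v_1,v_4].
The 15×10 boundary matrix has rank 10 and Smith normal form diag(1,1,1,1,1,1,1,1,1,2).

Computing H_k = (kernel of ∂_k) / (image of ∂_{k+1}):

  H_0: rank C_0 − rank ∂_1 = 6 − 5 = 1, and the invariant factors of ∂_1 are all 1, so H_0 ≅ Z.

(K is a triangulation of the real projective plane RP^2.)

H_0 ≅ Z.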